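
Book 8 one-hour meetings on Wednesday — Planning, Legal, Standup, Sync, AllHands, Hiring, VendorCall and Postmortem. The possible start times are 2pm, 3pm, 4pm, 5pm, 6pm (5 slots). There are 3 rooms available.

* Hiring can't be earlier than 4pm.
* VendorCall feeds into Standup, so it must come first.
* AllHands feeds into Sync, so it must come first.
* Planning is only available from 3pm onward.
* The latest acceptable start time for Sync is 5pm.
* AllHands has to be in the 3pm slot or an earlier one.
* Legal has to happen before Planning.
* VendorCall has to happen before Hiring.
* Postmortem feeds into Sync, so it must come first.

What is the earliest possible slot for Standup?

3pm

Precedence pushes Standup to at least 3pm.
Standup at 3pm is achievable: Hiring=4pm; Sync=3pm; Standup=3pm; Planning=4pm; Legal=3pm; AllHands=2pm; Postmortem=2pm; VendorCall=2pm.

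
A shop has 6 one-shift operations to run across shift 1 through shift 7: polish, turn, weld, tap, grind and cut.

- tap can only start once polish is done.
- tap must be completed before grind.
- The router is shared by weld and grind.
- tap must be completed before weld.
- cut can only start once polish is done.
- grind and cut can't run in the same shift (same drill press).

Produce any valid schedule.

grind=shift 4, tap=shift 2, weld=shift 3, cut=shift 2, polish=shift 1, turn=shift 1

Checking: tap(shift 2) before grind(shift 4); tap(shift 2) before weld(shift 3); polish(shift 1) before tap(shift 2); polish(shift 1) before cut(shift 2); grind(shift 4) != cut(shift 2); weld(shift 3) != grind(shift 4).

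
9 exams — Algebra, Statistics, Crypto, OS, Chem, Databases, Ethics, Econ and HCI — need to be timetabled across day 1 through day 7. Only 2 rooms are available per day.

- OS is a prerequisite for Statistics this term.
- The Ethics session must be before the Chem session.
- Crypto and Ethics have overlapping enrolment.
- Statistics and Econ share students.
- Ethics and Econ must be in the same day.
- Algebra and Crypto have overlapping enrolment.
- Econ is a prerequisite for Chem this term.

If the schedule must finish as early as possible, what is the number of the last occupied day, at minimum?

5

The precedence chain requires at least 2 distinct days.
With at most 2 per day and 9 exams, at least 5 days are needed.
5 works (last occupied day: day 5): for example Statistics in day 3, HCI in day 5, Ethics in day 1, OS in day 2, Chem in day 2, Databases in day 4, Econ in day 1, Crypto in day 4, Algebra in day 3.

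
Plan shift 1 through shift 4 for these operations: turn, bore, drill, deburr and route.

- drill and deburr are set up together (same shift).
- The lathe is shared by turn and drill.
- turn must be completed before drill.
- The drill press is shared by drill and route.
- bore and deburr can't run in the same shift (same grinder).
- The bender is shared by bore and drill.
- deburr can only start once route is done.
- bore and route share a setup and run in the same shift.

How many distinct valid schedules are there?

14

Splitting on turn: it can be shift 1 (6), shift 2 (5), shift 3 (3). Listing each branch's schedules as (bore, drill, deburr, route) by shift number:
turn=shift 1: (1,2,2,1) (1,3,3,1) (1,4,4,1) (2,3,3,2) (2,4,4,2) (3,4,4,3) — 6.
turn=shift 2: (1,3,3,1) (1,4,4,1) (2,3,3,2) (2,4,4,2) (3,4,4,3) — 5.
turn=shift 3: (1,4,4,1) (2,4,4,2) (3,4,4,3) — 3.
Summing: 6 + 5 + 3 = 14.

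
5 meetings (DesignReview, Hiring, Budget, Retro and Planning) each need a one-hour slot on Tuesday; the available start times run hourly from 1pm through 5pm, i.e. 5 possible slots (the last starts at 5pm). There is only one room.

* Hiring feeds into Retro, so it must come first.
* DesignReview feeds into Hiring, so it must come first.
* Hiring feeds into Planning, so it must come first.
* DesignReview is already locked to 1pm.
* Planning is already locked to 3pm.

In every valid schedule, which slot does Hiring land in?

2pm

DesignReview is fixed at 1pm and must come before Hiring, so Hiring is at least 2pm.
Planning is fixed at 3pm and must come after Hiring, so Hiring is at most 2pm.
So Hiring must be 2pm.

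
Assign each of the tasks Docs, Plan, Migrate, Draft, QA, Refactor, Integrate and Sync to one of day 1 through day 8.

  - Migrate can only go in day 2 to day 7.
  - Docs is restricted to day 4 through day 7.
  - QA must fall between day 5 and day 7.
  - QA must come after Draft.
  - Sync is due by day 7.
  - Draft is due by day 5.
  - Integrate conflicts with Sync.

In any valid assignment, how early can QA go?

QA is available from day 5; QA's own window allows nothing later than day 7.
QA at day 5 is achievable: Refactor in day 1; Integrate in day 2; Sync in day 1; Plan in day 1; Docs in day 4; Draft in day 1; QA in day 5; Migrate in day 2.

day 5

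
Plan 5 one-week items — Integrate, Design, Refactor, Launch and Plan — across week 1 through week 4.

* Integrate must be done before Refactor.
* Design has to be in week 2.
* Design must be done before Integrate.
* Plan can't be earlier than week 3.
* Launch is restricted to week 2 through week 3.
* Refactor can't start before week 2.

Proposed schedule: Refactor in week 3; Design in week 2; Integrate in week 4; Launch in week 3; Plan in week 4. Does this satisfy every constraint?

No. Integrate must be done before Refactor is not satisfied.

Plan can't be earlier than week 3 — holds.
Refactor can't start before week 2 — holds.
Design has to be in week 2 — holds.
Launch is restricted to week 2 through week 3 — holds.
Integrate must be done before Refactor — violated.
Design must be done before Integrate — holds.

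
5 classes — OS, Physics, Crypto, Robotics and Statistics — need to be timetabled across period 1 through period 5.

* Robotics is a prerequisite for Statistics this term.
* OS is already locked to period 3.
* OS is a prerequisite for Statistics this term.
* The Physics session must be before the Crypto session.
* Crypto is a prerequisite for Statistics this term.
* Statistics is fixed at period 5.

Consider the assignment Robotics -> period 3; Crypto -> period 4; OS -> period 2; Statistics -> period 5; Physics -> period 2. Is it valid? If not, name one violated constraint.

No — it violates: OS is already locked to period 3

OS is a prerequisite for Statistics this term — holds.
OS is already locked to period 3 — violated.
Crypto is a prerequisite for Statistics this term — holds.
Robotics is a prerequisite for Statistics this term — holds.
Statistics is fixed at period 5 — holds.
The Physics session must be before the Crypto session — holds.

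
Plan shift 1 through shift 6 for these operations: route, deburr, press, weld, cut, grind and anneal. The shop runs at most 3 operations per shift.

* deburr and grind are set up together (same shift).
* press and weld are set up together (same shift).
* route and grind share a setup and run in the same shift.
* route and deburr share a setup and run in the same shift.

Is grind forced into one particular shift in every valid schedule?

grind can be shift 1 (e.g. deburr in shift 1; cut in shift 2; anneal in shift 3; grind in shift 1; route in shift 1; press in shift 2; weld in shift 2) or shift 2 (e.g. cut in shift 1; route in shift 2; grind in shift 2; press in shift 1; anneal in shift 3; weld in shift 1; deburr in shift 2).

No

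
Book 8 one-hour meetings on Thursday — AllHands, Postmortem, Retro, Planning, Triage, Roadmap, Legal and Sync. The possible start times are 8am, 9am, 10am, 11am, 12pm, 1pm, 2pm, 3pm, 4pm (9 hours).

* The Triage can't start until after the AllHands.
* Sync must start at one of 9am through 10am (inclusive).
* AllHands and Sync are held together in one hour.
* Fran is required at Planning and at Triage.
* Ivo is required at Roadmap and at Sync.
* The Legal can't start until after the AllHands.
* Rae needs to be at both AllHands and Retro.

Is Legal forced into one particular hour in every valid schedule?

Legal can be 10am (e.g. Sync=9am, AllHands=9am, Roadmap=8am, Triage=10am, Postmortem=8am, Planning=8am, Legal=10am, Retro=8am) or 11am (e.g. Retro -> 8am; AllHands -> 9am; Legal -> 11am; Planning -> 8am; Sync -> 9am; Triage -> 10am; Roadmap -> 8am; Postmortem -> 8am).

No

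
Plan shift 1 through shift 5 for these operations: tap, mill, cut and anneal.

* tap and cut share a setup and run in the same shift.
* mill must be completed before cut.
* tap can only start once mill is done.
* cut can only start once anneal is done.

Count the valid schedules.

Splitting on tap: it can be shift 2 (1), shift 3 (4), shift 4 (9), shift 5 (16). Listing each branch's schedules as (mill, cut, anneal) by shift number:
tap=shift 2: (1,2,1) — 1.
tap=shift 3: (1,3,1) (1,3,2) (2,3,1) (2,3,2) — 4.
tap=shift 4: (1,4,1) (1,4,2) (1,4,3) (2,4,1) (2,4,2) (2,4,3) (3,4,1) (3,4,2) (3,4,3) — 9.
tap=shift 5: (1,5,1) (1,5,2) (1,5,3) (1,5,4) (2,5,1) (2,5,2) (2,5,3) (2,5,4) (3,5,1) (3,5,2) (3,5,3) (3,5,4) (4,5,1) (4,5,2) (4,5,3) (4,5,4) — 16.
Summing: 1 + 4 + 9 + 16 = 30.

30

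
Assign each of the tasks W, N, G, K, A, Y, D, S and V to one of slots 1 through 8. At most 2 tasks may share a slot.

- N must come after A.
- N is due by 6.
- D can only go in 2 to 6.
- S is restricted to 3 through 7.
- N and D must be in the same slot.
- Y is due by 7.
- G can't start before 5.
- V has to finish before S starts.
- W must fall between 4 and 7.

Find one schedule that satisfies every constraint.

A -> 1; V -> 1; K -> 4; N -> 2; D -> 2; G -> 5; W -> 4; S -> 3; Y -> 3

Checking: A(1) before N(2); V(1) before S(3); N = D = 2; D=2 in [2,6]; N=2 in [1,6]; W=4 in [4,7]; G=5 in [5,8]; S=3 in [3,7]; Y=3 in [1,7]; max 2 per slot (cap 2).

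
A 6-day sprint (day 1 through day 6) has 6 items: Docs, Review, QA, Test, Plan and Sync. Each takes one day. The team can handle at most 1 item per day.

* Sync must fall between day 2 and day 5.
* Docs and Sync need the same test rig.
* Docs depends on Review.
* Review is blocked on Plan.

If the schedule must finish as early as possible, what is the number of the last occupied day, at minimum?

day 6

The precedence chain requires at least 3 distinct days.
With at most 1 per day and 6 tasks, at least 6 days are needed.
6 works (last occupied day: day 6): for example QA in day 5, Review in day 3, Docs in day 4, Test in day 6, Sync in day 2, Plan in day 1.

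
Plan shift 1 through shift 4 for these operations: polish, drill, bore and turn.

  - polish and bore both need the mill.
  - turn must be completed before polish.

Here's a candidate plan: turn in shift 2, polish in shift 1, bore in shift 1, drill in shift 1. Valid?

turn must be completed before polish — violated.
polish and bore both need the mill — violated.

Invalid. turn must be completed before polish.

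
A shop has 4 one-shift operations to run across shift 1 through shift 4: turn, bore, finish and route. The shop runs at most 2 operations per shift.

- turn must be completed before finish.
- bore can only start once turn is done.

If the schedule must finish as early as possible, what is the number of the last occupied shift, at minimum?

The precedence chain requires at least 2 distinct shifts.
With at most 2 per shift and 4 operations, at least 2 shifts are needed.
2 works (last occupied shift: shift 2): for example turn -> shift 1; bore -> shift 2; route -> shift 1; finish -> shift 2.

2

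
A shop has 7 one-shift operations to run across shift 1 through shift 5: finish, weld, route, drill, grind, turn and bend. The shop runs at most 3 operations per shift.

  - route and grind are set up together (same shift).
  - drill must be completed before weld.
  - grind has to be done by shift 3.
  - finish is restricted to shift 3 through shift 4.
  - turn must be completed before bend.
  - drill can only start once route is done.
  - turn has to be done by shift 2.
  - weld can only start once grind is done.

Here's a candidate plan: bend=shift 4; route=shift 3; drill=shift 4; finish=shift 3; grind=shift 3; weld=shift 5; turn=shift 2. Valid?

Yes

drill must be completed before weld — holds.
weld can only start once grind is done — holds.
turn has to be done by shift 2 — holds.
drill can only start once route is done — holds.
grind has to be done by shift 3 — holds.
turn must be completed before bend — holds.
route and grind are set up together (same shift) — holds.
finish is restricted to shift 3 through shift 4 — holds.
The shop runs at most 3 operations per shift — holds.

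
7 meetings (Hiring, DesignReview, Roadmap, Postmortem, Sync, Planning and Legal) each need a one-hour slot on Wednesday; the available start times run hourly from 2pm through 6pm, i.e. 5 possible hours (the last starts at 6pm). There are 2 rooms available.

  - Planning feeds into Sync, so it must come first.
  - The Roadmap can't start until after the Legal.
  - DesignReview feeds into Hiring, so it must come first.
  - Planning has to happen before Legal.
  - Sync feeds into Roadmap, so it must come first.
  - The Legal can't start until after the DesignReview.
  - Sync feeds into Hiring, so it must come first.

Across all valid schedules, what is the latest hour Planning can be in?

Downstream work caps Planning at 4pm.
Planning at 4pm is achievable: Postmortem in 2pm, Legal in 5pm, Roadmap in 6pm, DesignReview in 2pm, Planning in 4pm, Hiring in 6pm, Sync in 5pm.

4pm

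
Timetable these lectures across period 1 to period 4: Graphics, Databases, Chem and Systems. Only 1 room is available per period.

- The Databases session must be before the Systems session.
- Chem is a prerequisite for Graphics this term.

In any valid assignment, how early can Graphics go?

Precedence pushes Graphics to at least period 2.
Graphics at period 2 is achievable: Chem in period 1; Databases in period 3; Graphics in period 2; Systems in period 4.

period 2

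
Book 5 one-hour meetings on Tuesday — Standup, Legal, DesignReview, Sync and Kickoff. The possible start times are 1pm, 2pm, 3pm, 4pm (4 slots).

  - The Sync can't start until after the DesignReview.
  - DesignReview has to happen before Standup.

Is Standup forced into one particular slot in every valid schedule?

Standup can be 2pm (e.g. Kickoff=1pm, Legal=1pm, Standup=2pm, DesignReview=1pm, Sync=2pm) or 3pm (e.g. Kickoff -> 1pm; DesignReview -> 1pm; Sync -> 2pm; Standup -> 3pm; Legal -> 1pm).

No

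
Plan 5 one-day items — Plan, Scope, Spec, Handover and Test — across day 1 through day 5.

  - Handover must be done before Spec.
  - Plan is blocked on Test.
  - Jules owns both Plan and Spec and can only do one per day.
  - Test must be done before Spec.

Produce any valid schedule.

Scope=day 1; Handover=day 1; Spec=day 2; Test=day 1; Plan=day 3

Checking: Test(day 1) before Plan(day 3); Test(day 1) before Spec(day 2); Handover(day 1) before Spec(day 2); Plan(day 3) != Spec(day 2).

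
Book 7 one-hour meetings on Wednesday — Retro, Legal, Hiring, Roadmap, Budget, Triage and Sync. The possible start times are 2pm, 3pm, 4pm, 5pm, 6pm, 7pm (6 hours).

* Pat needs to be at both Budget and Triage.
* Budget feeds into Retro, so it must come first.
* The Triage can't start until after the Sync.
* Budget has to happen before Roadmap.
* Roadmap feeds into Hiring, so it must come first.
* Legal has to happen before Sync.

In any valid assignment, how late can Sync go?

Precedence pushes Sync to at least 3pm; downstream work caps Sync at 6pm.
Sync at 6pm is achievable: Hiring -> 4pm, Roadmap -> 3pm, Triage -> 7pm, Retro -> 3pm, Sync -> 6pm, Budget -> 2pm, Legal -> 2pm.

6pm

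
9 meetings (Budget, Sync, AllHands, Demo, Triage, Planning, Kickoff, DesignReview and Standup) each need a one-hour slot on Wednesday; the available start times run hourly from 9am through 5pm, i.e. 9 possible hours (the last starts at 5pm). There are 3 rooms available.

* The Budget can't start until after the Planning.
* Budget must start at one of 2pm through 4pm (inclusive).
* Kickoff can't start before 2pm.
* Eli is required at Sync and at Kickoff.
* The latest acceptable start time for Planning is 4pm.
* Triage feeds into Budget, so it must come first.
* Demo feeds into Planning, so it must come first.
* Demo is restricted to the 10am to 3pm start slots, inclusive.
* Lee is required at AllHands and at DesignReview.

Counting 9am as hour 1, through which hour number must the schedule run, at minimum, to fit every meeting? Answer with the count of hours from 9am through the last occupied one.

6

The precedence chain requires at least 3 distinct hours.
With at most 3 per hour and 9 meetings, at least 3 hours are needed.
Budget can't be placed before 2pm — that is hour 6 counting from 9am — so the schedule must run through at least 6 hours.
6 works (last occupied hour: 2pm): for example Sync in 9am; Kickoff in 2pm; Triage in 9am; Budget in 2pm; AllHands in 9am; DesignReview in 10am; Demo in 10am; Planning in 11am; Standup in 10am.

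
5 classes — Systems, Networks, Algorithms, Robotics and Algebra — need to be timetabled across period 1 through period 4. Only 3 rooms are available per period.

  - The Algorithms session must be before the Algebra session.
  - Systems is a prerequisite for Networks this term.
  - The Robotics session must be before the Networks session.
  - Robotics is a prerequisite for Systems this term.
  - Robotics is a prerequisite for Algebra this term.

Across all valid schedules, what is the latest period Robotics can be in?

Downstream work caps Robotics at period 2.
Robotics at period 2 is achievable: Systems -> period 3, Robotics -> period 2, Networks -> period 4, Algorithms -> period 1, Algebra -> period 3.

period 2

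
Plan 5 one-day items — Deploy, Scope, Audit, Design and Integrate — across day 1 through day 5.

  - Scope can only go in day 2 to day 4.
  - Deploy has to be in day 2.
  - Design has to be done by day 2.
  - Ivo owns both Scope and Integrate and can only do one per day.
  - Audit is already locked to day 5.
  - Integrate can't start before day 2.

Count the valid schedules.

Splitting on Scope: it can be day 2 (6), day 3 (6), day 4 (6). Listing each branch's schedules as (Deploy, Audit, Design, Integrate) by day number:
Scope=day 2: (2,5,1,3) (2,5,1,4) (2,5,1,5) (2,5,2,3) (2,5,2,4) (2,5,2,5) — 6.
Scope=day 3: (2,5,1,2) (2,5,1,4) (2,5,1,5) (2,5,2,2) (2,5,2,4) (2,5,2,5) — 6.
Scope=day 4: (2,5,1,2) (2,5,1,3) (2,5,1,5) (2,5,2,2) (2,5,2,3) (2,5,2,5) — 6.
Summing: 6 + 6 + 6 = 18.

18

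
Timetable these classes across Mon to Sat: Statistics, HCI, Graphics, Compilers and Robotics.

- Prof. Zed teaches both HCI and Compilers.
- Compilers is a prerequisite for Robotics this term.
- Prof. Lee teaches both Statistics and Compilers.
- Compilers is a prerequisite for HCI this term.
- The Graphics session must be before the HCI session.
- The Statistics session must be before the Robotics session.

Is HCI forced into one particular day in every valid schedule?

HCI can be Tue (e.g. HCI=Tue, Robotics=Wed, Statistics=Tue, Compilers=Mon, Graphics=Mon) or Wed (e.g. Compilers -> Mon; Graphics -> Mon; Statistics -> Tue; HCI -> Wed; Robotics -> Wed).

No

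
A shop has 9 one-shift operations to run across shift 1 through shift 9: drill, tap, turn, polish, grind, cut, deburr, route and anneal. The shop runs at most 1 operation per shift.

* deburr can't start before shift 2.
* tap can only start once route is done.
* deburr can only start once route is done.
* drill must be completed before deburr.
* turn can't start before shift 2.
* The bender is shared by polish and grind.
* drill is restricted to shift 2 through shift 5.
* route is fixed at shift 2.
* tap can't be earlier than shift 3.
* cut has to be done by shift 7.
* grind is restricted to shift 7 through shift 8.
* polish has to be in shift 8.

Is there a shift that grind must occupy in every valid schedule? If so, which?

shift 7

grind's window is shift 7–shift 8.
polish is fixed at shift 8, and grind can't share a shift with polish.
So grind must be shift 7.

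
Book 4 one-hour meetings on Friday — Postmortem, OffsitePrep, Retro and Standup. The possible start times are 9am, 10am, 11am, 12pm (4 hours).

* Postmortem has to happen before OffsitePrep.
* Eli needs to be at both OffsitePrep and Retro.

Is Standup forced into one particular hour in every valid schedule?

No

Standup can be 9am (e.g. Postmortem -> 9am, OffsitePrep -> 10am, Standup -> 9am, Retro -> 9am) or 10am (e.g. Postmortem=9am, Standup=10am, OffsitePrep=10am, Retro=9am).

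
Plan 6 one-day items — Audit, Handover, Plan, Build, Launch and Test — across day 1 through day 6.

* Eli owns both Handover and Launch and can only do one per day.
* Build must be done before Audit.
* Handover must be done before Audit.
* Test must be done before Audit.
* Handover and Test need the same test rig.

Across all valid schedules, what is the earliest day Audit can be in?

day 3

Precedence pushes Audit to at least day 2.
Audit at day 3 is achievable: Build in day 1; Audit in day 3; Plan in day 1; Handover in day 1; Launch in day 2; Test in day 2.
Nothing earlier works — the conflict constraints rule out every day before day 3.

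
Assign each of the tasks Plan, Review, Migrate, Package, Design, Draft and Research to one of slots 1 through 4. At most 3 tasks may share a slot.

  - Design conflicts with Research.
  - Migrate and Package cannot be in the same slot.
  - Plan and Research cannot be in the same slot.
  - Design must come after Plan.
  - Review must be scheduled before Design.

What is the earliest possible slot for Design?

Precedence pushes Design to at least 2.
Design at 2 is achievable: Plan -> 1, Migrate -> 1, Research -> 3, Draft -> 2, Review -> 1, Design -> 2, Package -> 2.

2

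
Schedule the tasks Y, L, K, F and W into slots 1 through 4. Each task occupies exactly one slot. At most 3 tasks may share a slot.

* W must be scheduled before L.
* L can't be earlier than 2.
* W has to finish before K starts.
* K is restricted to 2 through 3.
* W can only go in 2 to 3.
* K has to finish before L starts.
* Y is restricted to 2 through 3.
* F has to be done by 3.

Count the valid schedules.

6

Splitting on Y: it can be 2 (3), 3 (3). Listing each branch's schedules as (L, K, F, W):
Y=2: (4,3,1,2) (4,3,2,2) (4,3,3,2) — 3.
Y=3: (4,3,1,2) (4,3,2,2) (4,3,3,2) — 3.
Summing: 3 + 3 = 6.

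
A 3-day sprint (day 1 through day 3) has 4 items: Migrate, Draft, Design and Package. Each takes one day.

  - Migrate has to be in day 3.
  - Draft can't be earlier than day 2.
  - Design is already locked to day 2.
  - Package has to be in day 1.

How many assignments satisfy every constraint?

2

Enumerating: Package in day 1; Draft in day 2; Design in day 2; Migrate in day 3 | Package in day 1; Migrate in day 3; Draft in day 3; Design in day 2.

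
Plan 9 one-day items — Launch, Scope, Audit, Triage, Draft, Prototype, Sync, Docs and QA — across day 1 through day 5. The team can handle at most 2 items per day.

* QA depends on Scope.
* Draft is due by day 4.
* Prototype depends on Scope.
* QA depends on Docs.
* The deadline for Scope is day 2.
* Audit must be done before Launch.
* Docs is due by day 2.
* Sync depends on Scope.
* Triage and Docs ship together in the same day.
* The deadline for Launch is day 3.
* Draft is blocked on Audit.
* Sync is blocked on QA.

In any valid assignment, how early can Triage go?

Triage must be in the same day as Docs, which can't be after day 2, so Triage is at most day 2.
Triage at day 1 is achievable: Docs in day 1; QA in day 4; Scope in day 2; Launch in day 3; Triage in day 1; Prototype in day 4; Sync in day 5; Draft in day 3; Audit in day 2.

day 1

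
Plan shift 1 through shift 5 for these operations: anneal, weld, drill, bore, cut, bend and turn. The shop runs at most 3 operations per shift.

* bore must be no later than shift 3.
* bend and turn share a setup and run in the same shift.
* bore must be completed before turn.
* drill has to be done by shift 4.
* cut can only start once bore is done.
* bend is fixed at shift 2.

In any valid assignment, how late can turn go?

Precedence pushes turn to at least shift 2; turn must be in the same shift as bend, which can't be after shift 2, so turn is at most shift 2.
turn at shift 2 is achievable: anneal in shift 1, bend in shift 2, drill in shift 1, cut in shift 2, turn in shift 2, weld in shift 3, bore in shift 1.

shift 2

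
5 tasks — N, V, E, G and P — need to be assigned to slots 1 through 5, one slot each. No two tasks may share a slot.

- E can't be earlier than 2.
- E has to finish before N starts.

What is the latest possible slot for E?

E is available from 2; downstream work caps E at 4.
E at 4 is achievable: N in 5, V in 1, E in 4, P in 3, G in 2.

4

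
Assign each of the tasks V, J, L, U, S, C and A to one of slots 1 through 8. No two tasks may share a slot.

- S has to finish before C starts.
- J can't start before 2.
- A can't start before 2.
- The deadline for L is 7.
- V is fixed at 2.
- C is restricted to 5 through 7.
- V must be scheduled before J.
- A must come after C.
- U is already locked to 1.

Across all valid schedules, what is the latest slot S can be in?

6

Downstream work caps S at 6.
S at 6 is achievable: V -> 2, S -> 6, C -> 7, J -> 3, A -> 8, L -> 4, U -> 1.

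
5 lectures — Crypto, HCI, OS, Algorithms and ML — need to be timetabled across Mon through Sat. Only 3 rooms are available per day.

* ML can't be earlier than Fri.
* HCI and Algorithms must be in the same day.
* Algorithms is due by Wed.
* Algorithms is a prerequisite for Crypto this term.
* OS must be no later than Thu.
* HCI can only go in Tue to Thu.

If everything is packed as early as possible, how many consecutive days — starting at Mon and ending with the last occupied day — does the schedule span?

5 days

The precedence chain requires at least 2 distinct days.
With at most 3 per day and 5 lectures, at least 2 days are needed.
ML can't be placed before Fri — that is day 5 counting from Mon — so the schedule must run through at least 5 days.
5 works (last occupied day: Fri): for example Algorithms -> Tue; Crypto -> Wed; HCI -> Tue; OS -> Mon; ML -> Fri.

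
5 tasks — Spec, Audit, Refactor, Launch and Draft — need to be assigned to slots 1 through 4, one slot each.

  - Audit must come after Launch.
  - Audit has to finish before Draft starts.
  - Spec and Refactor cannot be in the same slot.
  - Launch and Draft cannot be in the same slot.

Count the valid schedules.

Splitting on Spec: it can be 1 (12), 2 (12), 3 (12), 4 (12). Listing each branch's schedules as (Audit, Refactor, Launch, Draft):
Spec=1: (2,2,1,3) (2,2,1,4) (2,3,1,3) (2,3,1,4) (2,4,1,3) (2,4,1,4) (3,2,1,4) (3,2,2,4) (3,3,1,4) (3,3,2,4) (3,4,1,4) (3,4,2,4) — 12.
Spec=2: (2,1,1,3) (2,1,1,4) (2,3,1,3) (2,3,1,4) (2,4,1,3) (2,4,1,4) (3,1,1,4) (3,1,2,4) (3,3,1,4) (3,3,2,4) (3,4,1,4) (3,4,2,4) — 12.
Spec=3: (2,1,1,3) (2,1,1,4) (2,2,1,3) (2,2,1,4) (2,4,1,3) (2,4,1,4) (3,1,1,4) (3,1,2,4) (3,2,1,4) (3,2,2,4) (3,4,1,4) (3,4,2,4) — 12.
Spec=4: (2,1,1,3) (2,1,1,4) (2,2,1,3) (2,2,1,4) (2,3,1,3) (2,3,1,4) (3,1,1,4) (3,1,2,4) (3,2,1,4) (3,2,2,4) (3,3,1,4) (3,3,2,4) — 12.
Summing: 12 + 12 + 12 + 12 = 48.

48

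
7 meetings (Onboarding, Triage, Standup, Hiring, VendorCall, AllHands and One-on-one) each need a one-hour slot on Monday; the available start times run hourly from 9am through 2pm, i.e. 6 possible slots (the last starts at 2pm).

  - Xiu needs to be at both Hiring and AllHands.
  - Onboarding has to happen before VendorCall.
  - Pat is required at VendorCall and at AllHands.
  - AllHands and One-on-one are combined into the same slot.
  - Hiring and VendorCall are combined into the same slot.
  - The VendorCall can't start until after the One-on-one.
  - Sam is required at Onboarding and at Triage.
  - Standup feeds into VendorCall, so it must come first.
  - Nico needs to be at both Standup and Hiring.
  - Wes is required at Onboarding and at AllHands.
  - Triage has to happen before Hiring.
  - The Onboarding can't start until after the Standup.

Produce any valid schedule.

Onboarding=10am, Triage=9am, VendorCall=11am, AllHands=9am, One-on-one=9am, Standup=9am, Hiring=11am

Checking: Standup(9am) before VendorCall(11am); Triage(9am) before Hiring(11am); Standup(9am) before Onboarding(10am); Onboarding(10am) before VendorCall(11am); One-on-one(9am) before VendorCall(11am); VendorCall(11am) != AllHands(9am); Onboarding(10am) != AllHands(9am); Hiring(11am) != AllHands(9am); Standup(9am) != Hiring(11am); Onboarding(10am) != Triage(9am); Hiring = VendorCall = 11am; AllHands = One-on-one = 9am.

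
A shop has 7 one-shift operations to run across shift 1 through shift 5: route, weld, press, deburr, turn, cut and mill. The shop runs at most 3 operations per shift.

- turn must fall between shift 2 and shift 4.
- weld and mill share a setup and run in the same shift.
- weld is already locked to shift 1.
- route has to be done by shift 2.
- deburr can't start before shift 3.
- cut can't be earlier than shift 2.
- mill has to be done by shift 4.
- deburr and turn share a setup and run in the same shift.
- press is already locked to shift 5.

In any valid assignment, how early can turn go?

Turn is available from shift 2; turn must be in the same shift as deburr, which can't be before shift 3, so turn is at least shift 3; turn's own window allows nothing later than shift 4.
turn at shift 3 is achievable: weld in shift 1; cut in shift 2; deburr in shift 3; mill in shift 1; route in shift 1; press in shift 5; turn in shift 3.

shift 3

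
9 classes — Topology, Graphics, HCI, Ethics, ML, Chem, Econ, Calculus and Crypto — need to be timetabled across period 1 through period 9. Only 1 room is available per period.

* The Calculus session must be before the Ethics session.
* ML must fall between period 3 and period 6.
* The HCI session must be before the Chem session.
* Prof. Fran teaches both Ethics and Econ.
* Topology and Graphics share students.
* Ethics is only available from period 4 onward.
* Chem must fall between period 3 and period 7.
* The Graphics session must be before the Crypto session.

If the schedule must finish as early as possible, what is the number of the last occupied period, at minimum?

9

The precedence chain requires at least 2 distinct periods.
With at most 1 per period and 9 classes, at least 9 periods are needed.
Ethics can't be placed before period 4, so the schedule must run through at least period 4.
9 works (last occupied period: period 9): for example Topology -> period 8; Ethics -> period 5; Graphics -> period 6; ML -> period 3; HCI -> period 1; Chem -> period 4; Econ -> period 9; Calculus -> period 2; Crypto -> period 7.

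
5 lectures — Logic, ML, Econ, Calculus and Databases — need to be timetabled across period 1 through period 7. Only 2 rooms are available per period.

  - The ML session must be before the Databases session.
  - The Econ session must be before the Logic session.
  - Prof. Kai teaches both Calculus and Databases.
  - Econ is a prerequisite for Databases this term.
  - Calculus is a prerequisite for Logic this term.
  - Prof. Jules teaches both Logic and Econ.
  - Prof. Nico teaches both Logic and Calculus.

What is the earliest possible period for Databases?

Precedence pushes Databases to at least period 2.
Databases at period 2 is achievable: Econ -> period 1; Calculus -> period 3; ML -> period 1; Databases -> period 2; Logic -> period 4.

period 2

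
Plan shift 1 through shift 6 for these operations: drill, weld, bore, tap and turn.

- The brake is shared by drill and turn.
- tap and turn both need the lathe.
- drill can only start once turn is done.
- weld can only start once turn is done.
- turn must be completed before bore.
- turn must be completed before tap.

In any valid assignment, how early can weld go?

Precedence pushes weld to at least shift 2.
weld at shift 2 is achievable: tap -> shift 2; bore -> shift 2; drill -> shift 2; weld -> shift 2; turn -> shift 1.

shift 2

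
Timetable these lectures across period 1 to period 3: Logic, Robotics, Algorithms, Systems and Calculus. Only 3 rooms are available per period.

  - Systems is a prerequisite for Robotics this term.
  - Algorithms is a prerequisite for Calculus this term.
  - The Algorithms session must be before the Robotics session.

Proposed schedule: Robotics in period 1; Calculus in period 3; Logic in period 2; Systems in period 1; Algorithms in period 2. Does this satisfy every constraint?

Only 3 rooms are available per period — holds.
Algorithms is a prerequisite for Calculus this term — holds.
Systems is a prerequisite for Robotics this term — violated.
The Algorithms session must be before the Robotics session — violated.

Invalid. The Algorithms session must be before the Robotics session.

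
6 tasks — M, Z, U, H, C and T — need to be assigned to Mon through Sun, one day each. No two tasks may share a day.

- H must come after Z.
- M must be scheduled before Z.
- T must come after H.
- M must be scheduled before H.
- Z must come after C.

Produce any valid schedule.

T=Fri, Z=Wed, C=Tue, H=Thu, M=Mon, U=Sat

Checking: Z(Wed) before H(Thu); H(Thu) before T(Fri); M(Mon) before Z(Wed); C(Tue) before Z(Wed); M(Mon) before H(Thu); max 1 per day (cap 1).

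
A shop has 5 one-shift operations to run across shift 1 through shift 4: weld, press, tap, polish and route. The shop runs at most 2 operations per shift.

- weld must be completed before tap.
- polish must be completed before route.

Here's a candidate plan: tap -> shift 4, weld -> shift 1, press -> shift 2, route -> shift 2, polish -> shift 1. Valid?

polish must be completed before route — holds.
weld must be completed before tap — holds.
The shop runs at most 2 operations per shift — holds.

Yes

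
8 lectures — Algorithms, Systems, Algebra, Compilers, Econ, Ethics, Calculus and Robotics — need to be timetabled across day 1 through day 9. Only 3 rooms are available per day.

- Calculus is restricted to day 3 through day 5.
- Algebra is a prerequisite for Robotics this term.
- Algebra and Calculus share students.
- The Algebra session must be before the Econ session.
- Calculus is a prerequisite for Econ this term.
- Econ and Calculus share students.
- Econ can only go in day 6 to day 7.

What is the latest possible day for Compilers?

day 9

Compilers at day 9 is achievable: Compilers in day 9, Ethics in day 2, Algebra in day 1, Robotics in day 2, Calculus in day 3, Algorithms in day 1, Systems in day 1, Econ in day 6.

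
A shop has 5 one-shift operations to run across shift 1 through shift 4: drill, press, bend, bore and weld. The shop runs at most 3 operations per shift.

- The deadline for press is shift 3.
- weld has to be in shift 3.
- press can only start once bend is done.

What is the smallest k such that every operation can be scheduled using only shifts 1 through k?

3

The precedence chain requires at least 2 distinct shifts.
With at most 3 per shift and 5 operations, at least 2 shifts are needed.
weld can't be placed before shift 3, so the schedule must run through at least shift 3.
3 works (last occupied shift: shift 3): for example weld=shift 3; bore=shift 1; press=shift 2; drill=shift 1; bend=shift 1.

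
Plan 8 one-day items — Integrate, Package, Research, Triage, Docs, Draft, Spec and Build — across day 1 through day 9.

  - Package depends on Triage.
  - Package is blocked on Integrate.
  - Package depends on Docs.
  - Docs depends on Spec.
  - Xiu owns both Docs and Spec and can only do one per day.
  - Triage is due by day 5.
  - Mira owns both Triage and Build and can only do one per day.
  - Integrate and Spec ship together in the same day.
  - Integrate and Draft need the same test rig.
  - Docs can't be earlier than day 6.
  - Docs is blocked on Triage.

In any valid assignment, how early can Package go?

day 7

Precedence pushes Package to at least day 7.
Package at day 7 is achievable: Docs -> day 6; Draft -> day 2; Spec -> day 1; Build -> day 2; Triage -> day 1; Package -> day 7; Integrate -> day 1; Research -> day 1.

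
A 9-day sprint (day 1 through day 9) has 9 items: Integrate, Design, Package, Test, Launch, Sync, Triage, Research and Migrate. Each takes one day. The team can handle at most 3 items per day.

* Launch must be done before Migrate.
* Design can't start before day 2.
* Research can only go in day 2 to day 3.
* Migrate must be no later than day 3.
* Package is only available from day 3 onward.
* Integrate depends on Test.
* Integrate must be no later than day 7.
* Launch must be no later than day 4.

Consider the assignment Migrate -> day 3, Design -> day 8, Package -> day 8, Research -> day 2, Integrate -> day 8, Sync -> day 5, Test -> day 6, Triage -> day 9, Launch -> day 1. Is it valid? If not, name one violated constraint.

Launch must be no later than day 4 — holds.
Package is only available from day 3 onward — holds.
The team can handle at most 3 items per day — holds.
Research can only go in day 2 to day 3 — holds.
Migrate must be no later than day 3 — holds.
Integrate must be no later than day 7 — violated.
Launch must be done before Migrate — holds.
Integrate depends on Test — holds.
Design can't start before day 2 — holds.

No. Integrate must be no later than day 7 is not satisfied.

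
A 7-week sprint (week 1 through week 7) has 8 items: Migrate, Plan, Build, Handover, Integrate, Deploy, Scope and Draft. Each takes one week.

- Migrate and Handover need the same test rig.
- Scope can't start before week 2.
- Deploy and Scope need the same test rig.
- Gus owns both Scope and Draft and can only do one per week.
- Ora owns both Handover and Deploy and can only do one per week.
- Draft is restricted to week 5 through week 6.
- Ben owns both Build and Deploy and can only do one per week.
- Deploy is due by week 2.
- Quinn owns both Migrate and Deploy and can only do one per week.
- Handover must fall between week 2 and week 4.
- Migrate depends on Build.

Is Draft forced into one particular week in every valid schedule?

No

Draft can be week 5 (e.g. Draft -> week 5; Migrate -> week 3; Integrate -> week 1; Handover -> week 2; Plan -> week 1; Scope -> week 2; Deploy -> week 1; Build -> week 2) or week 6 (e.g. Handover in week 2; Build in week 2; Migrate in week 3; Scope in week 2; Integrate in week 1; Deploy in week 1; Draft in week 6; Plan in week 1).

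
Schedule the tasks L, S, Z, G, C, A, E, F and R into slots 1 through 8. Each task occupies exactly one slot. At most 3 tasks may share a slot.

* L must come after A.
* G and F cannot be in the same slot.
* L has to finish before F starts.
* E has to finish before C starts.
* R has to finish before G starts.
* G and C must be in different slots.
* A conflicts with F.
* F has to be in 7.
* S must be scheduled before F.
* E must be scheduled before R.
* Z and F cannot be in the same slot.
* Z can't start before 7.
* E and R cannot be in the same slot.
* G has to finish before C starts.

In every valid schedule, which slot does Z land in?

8

Z's window is 7–8.
F is fixed at 7, and Z can't share a slot with F.
So Z must be 8.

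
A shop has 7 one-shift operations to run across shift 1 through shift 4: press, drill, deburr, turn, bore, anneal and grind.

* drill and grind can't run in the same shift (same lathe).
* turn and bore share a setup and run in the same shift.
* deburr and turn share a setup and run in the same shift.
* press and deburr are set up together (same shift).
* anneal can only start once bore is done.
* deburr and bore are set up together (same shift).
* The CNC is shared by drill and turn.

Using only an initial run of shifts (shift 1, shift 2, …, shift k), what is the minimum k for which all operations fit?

2

The precedence chain requires at least 2 distinct shifts.
2 works (last occupied shift: shift 2): for example deburr -> shift 1; grind -> shift 1; drill -> shift 2; anneal -> shift 2; turn -> shift 1; bore -> shift 1; press -> shift 1.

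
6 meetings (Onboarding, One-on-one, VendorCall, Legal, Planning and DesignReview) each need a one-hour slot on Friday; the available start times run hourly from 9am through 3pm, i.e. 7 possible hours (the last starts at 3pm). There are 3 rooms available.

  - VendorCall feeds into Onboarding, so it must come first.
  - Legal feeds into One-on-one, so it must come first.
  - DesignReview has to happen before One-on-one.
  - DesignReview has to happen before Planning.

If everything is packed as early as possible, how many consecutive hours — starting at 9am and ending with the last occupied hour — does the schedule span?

2 hours

The precedence chain requires at least 2 distinct hours.
With at most 3 per hour and 6 meetings, at least 2 hours are needed.
2 works (last occupied hour: 10am): for example Onboarding -> 10am; Planning -> 10am; DesignReview -> 9am; Legal -> 9am; One-on-one -> 10am; VendorCall -> 9am.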